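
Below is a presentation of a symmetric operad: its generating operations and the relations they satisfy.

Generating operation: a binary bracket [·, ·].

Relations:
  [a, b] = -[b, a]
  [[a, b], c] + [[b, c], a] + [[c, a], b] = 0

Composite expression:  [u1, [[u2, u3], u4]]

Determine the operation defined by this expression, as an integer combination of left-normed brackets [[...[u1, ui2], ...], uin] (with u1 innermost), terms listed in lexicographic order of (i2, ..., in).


Antisymmetry and Jacobi reduce to u1-anchored left-normed brackets.
Composite bracket: [u1, [[u2, u3], u4]]
Full expansion: 8 signed words from ab - ba (2^3 = 8).
The u1-initial words carry the normal form:
  the word u1u2u3u4 carries sign +1 and contributes +[[[u1, u2], u3], u4]
  the word u1u3u2u4 carries sign -1 and contributes -[[[u1, u3], u2], u4]
  the word u1u4u2u3 carries sign -1 and contributes -[[[u1, u4], u2], u3]
  the word u1u4u3u2 carries sign +1 and contributes +[[[u1, u4], u3], u2]

[[[u1, u2], u3], u4] - [[[u1, u3], u2], u4] - [[[u1, u4], u2], u3] + [[[u1, u4], u3], u2]


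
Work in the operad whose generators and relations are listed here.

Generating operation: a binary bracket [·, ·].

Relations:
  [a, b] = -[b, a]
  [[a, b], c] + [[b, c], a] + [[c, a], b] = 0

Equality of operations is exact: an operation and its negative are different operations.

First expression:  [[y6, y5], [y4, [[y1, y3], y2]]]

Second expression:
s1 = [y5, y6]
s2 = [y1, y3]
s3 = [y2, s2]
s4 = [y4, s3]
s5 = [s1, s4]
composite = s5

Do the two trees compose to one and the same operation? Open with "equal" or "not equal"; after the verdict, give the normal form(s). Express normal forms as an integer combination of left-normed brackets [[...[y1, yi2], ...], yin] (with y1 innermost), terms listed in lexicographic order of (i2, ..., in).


equal — both sides give -[[[[[y1, y3], y2], y4], y5], y6] + [[[[[y1, y3], y2], y4], y6], y5]


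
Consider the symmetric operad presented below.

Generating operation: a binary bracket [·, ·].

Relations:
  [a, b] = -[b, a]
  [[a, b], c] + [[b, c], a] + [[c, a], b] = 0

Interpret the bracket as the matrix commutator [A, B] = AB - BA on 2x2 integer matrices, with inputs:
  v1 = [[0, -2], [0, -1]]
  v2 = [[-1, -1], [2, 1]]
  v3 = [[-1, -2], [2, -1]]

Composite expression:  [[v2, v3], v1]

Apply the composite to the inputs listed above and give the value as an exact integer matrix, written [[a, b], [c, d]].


[[8, -12], [4, -8]]

[v2, v3] = [[2, 4], [4, -2]]
[[v2, v3], v1] = [[8, -12], [4, -8]]


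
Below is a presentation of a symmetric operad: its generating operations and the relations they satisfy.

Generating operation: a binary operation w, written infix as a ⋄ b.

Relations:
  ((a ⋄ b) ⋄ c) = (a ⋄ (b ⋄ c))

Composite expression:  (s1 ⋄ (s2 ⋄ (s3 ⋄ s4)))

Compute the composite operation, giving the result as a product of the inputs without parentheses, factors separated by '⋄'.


s1 ⋄ s2 ⋄ s3 ⋄ s4

Key point: w is associative — brackets drop, the s-order remains.
(s3 ⋄ s4) unparenthesizes to s3 ⋄ s4
(s2 ⋄ (s3 ⋄ s4)) unparenthesizes to s2 ⋄ s3 ⋄ s4
(s1 ⋄ (s2 ⋄ (s3 ⋄ s4))) unparenthesizes to s1 ⋄ s2 ⋄ s3 ⋄ s4


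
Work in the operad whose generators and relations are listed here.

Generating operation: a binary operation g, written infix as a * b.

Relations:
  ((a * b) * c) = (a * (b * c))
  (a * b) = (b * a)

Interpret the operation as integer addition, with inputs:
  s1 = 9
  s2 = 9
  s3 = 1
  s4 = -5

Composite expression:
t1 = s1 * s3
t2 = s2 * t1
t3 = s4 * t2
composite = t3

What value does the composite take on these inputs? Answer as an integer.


(s1 * s3) = 10
(s2 * (s1 * s3)) = 19
(s4 * (s2 * (s1 * s3))) = 14

14


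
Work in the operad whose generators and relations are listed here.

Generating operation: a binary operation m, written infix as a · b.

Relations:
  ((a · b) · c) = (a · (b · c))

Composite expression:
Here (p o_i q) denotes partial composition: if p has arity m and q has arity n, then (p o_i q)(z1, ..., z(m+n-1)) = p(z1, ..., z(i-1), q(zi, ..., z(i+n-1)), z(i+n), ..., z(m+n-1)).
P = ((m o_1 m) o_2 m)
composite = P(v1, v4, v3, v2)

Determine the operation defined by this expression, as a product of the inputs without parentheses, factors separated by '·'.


v1 · v4 · v3 · v2


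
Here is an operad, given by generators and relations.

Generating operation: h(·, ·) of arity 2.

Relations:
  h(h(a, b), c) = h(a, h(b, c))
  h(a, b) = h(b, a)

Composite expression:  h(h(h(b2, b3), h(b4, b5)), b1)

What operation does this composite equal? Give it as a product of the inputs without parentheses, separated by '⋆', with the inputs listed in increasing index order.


b1 ⋆ b2 ⋆ b3 ⋆ b4 ⋆ b5

With h associative and commutative, the b-input set is all that matters.
h(b2, b3) reduces to b2 ⋆ b3
h(b4, b5) reduces to b4 ⋆ b5
h(h(b2, b3), h(b4, b5)) reduces to b2 ⋆ b3 ⋆ b4 ⋆ b5
h(h(h(b2, b3), h(b4, b5)), b1) reduces to b2 ⋆ b3 ⋆ b4 ⋆ b5 ⋆ b1
the factors in increasing index order: b1 ⋆ b2 ⋆ b3 ⋆ b4 ⋆ b5


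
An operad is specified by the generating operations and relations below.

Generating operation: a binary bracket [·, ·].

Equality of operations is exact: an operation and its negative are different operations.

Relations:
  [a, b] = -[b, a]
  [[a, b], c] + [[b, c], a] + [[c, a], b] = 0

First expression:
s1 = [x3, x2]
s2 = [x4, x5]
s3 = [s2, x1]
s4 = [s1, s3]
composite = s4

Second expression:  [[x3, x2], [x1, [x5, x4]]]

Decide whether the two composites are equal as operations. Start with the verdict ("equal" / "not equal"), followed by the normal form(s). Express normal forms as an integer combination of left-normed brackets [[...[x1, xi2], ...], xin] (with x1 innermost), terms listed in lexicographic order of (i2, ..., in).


The first expression reduces to -[[[[x1, x4], x5], x2], x3] + [[[[x1, x4], x5], x3], x2] + [[[[x1, x5], x4], x2], x3] - [[[[x1, x5], x4], x3], x2]
The second expression reduces to -[[[[x1, x4], x5], x2], x3] + [[[[x1, x4], x5], x3], x2] + [[[[x1, x5], x4], x2], x3] - [[[[x1, x5], x4], x3], x2]
Both agree, so they are equal.

equal; the common form is -[[[[x1, x4], x5], x2], x3] + [[[[x1, x4], x5], x3], x2] + [[[[x1, x5], x4], x2], x3] - [[[[x1, x5], x4], x3], x2]


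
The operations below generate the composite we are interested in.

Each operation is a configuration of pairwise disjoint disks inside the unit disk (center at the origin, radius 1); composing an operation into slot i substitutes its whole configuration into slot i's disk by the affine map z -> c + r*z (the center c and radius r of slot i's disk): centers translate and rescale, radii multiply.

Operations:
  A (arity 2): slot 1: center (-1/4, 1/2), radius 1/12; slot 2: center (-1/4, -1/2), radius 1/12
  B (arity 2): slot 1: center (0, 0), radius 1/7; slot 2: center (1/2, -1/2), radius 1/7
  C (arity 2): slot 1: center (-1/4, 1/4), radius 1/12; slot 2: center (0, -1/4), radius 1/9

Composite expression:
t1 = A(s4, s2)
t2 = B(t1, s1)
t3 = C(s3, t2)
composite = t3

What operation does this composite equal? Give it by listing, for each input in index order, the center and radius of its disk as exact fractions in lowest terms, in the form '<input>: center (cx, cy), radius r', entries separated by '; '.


Nesting under C composes maps z -> c + r*z down each s-path.
for s3, the 1-step affine chain lands on center (-1/4, 1/4), radius 1/12
for s4, the 3-step affine chain lands on center (-1/252, -61/252), radius 1/756
for s2, the 3-step affine chain lands on center (-1/252, -65/252), radius 1/756
for s1, the 2-step affine chain lands on center (1/18, -11/36), radius 1/63

s1: center (1/18, -11/36), radius 1/63; s2: center (-1/252, -65/252), radius 1/756; s3: center (-1/4, 1/4), radius 1/12; s4: center (-1/252, -61/252), radius 1/756


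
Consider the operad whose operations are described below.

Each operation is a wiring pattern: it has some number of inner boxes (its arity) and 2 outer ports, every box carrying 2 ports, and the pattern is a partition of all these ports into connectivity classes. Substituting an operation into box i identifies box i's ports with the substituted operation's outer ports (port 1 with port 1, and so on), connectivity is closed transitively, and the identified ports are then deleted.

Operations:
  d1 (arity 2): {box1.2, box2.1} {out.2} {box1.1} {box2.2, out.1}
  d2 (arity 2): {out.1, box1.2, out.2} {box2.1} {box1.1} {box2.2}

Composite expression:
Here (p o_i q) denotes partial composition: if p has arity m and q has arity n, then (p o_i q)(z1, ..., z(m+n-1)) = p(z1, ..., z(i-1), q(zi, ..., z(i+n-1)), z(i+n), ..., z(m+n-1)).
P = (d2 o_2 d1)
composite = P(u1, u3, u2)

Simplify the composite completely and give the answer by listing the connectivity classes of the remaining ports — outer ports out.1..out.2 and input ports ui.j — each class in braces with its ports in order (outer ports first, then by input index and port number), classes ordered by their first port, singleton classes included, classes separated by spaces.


{out.1, out.2, u1.2} {u1.1} {u2.1, u3.2} {u2.2} {u3.1}

Connectivity passes through glued d2-boundaries; trace each wire chain.
the subtree at d1 composes to {out.1, u2.2} {out.2} {u2.1, u3.2} {u3.1} on (u3, u2); out.j = own outer ports
the subtree at d2 composes to {out.1, out.2, u1.2} {u1.1} {u2.1, u3.2} {u2.2} {u3.1} on (u1, u3, u2); out.j = own outer ports


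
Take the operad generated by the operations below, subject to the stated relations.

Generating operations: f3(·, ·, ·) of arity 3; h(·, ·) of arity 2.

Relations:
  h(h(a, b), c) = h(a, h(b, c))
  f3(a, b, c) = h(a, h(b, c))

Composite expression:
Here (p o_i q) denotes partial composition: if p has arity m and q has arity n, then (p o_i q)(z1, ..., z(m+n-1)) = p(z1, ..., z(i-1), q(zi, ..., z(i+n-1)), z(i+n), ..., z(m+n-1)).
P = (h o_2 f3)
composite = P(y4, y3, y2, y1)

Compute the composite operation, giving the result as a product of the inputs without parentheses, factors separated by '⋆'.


y4 ⋆ y3 ⋆ y2 ⋆ y1

All parenthesizations of h agree; list the y-inputs left to right.
f3(y3, y2, y1) spells out as y3 ⋆ y2 ⋆ y1
h(y4, f3(y3, y2, y1)) spells out as y4 ⋆ y3 ⋆ y2 ⋆ y1


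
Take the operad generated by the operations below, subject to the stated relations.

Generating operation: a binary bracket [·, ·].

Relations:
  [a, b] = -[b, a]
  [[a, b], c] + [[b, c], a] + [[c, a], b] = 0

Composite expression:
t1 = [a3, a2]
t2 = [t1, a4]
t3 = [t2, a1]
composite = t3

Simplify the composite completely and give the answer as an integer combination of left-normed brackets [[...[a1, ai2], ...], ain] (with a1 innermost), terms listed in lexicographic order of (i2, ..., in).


A multilinear Lie element is pinned by a1-initial words (a1 innermost).
Composite bracket: [[[a3, a2], a4], a1]
Applying ab - ba throughout gives 8 signed words (2^3 = 8).
Words beginning with a1 determine it all:
  a1a2a3a4 appears with sign +1, giving the term +[[[a1, a2], a3], a4]
  a1a3a2a4 appears with sign -1, giving the term -[[[a1, a3], a2], a4]
  a1a4a2a3 appears with sign -1, giving the term -[[[a1, a4], a2], a3]
  a1a4a3a2 appears with sign +1, giving the term +[[[a1, a4], a3], a2]

[[[a1, a2], a3], a4] - [[[a1, a3], a2], a4] - [[[a1, a4], a2], a3] + [[[a1, a4], a3], a2]


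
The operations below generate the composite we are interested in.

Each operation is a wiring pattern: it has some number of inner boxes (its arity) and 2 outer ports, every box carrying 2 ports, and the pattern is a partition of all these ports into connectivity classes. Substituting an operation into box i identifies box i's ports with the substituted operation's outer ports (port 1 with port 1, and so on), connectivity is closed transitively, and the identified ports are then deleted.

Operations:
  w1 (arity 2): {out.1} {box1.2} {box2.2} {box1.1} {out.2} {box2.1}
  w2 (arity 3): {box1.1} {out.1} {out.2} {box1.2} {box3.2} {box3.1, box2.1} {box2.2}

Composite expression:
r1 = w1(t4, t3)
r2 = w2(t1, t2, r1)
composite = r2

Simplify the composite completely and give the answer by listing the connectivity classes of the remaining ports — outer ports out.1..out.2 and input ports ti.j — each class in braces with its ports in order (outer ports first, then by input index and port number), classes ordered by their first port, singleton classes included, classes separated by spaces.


{out.1} {out.2} {t1.1} {t1.2} {t2.1} {t2.2} {t3.1} {t3.2} {t4.1} {t4.2}


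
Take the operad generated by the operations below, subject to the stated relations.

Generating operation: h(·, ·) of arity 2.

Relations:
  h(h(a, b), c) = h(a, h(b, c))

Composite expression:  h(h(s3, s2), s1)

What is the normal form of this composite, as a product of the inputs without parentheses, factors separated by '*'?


s3 * s2 * s1


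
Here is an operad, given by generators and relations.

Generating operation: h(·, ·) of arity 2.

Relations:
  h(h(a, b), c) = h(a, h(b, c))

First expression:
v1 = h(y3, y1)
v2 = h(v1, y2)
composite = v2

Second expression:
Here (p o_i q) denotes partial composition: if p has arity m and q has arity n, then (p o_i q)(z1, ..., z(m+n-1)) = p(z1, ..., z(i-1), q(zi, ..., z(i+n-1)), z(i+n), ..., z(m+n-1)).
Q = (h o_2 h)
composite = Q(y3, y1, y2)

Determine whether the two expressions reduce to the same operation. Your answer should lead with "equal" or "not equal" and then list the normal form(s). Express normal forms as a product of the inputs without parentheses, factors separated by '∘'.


equal; the common form is y3 ∘ y1 ∘ y2

Reducing the first expression gives y3 ∘ y1 ∘ y2
Reducing the second expression gives y3 ∘ y1 ∘ y2
The forms coincide; equal.


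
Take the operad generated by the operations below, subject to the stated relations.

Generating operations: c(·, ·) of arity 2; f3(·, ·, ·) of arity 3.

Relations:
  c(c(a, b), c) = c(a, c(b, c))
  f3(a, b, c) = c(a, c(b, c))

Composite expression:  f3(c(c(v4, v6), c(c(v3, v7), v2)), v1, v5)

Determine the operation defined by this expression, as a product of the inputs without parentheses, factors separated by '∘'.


v4 ∘ v6 ∘ v3 ∘ v7 ∘ v2 ∘ v1 ∘ v5

Every regrouping of f3 is equal, so read the v-inputs in written order.
c(v4, v6) reduces to v4 ∘ v6
c(v3, v7) reduces to v3 ∘ v7
c(c(v3, v7), v2) reduces to v3 ∘ v7 ∘ v2
c(c(v4, v6), c(c(v3, v7), v2)) reduces to v4 ∘ v6 ∘ v3 ∘ v7 ∘ v2
f3(c(c(v4, v6), c(c(v3, v7), v2)), v1, v5) reduces to v4 ∘ v6 ∘ v3 ∘ v7 ∘ v2 ∘ v1 ∘ v5


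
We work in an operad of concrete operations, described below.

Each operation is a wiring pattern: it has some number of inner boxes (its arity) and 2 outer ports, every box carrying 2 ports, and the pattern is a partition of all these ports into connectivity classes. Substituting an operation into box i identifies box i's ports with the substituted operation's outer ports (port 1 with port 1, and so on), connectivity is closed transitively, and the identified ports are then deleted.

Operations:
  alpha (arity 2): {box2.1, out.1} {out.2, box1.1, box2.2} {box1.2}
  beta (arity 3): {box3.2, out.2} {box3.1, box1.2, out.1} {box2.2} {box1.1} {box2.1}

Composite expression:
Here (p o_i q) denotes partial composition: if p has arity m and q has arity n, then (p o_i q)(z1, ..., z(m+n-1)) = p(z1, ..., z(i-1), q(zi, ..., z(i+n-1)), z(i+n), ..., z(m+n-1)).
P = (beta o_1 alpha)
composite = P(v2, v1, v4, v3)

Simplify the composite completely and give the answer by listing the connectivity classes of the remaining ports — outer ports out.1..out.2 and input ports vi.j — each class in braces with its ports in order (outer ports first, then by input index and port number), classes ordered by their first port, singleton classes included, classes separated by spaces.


{out.1, v1.2, v2.1, v3.1} {out.2, v3.2} {v1.1} {v2.2} {v4.1} {v4.2}


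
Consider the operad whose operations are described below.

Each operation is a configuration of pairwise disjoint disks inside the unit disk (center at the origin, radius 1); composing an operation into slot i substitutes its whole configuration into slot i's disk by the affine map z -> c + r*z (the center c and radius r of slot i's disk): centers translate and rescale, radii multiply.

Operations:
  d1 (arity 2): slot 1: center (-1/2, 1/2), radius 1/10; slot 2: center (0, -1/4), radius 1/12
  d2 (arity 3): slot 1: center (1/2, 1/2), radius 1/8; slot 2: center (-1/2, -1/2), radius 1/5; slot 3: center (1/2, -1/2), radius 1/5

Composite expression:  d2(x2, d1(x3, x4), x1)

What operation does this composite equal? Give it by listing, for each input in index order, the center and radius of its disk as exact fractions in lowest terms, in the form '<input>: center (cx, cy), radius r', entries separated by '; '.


Each x-disk chains the slot maps above it in d2; radii multiply.
x2 passes through 1 substitution, ending at center (1/2, 1/2), radius 1/8
x3 passes through 2 substitutions, ending at center (-3/5, -2/5), radius 1/50
x4 passes through 2 substitutions, ending at center (-1/2, -11/20), radius 1/60
x1 passes through 1 substitution, ending at center (1/2, -1/2), radius 1/5

x1: center (1/2, -1/2), radius 1/5; x2: center (1/2, 1/2), radius 1/8; x3: center (-3/5, -2/5), radius 1/50; x4: center (-1/2, -11/20), radius 1/60


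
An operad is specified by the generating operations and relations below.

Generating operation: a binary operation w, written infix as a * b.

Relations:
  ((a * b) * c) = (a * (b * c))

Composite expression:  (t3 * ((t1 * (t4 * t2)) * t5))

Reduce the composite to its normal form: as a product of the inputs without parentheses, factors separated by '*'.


Key point: w is associative — brackets drop, the t-order remains.
(t4 * t2) collapses to t4 * t2
(t1 * (t4 * t2)) collapses to t1 * t4 * t2
((t1 * (t4 * t2)) * t5) collapses to t1 * t4 * t2 * t5
(t3 * ((t1 * (t4 * t2)) * t5)) collapses to t3 * t1 * t4 * t2 * t5

t3 * t1 * t4 * t2 * t5


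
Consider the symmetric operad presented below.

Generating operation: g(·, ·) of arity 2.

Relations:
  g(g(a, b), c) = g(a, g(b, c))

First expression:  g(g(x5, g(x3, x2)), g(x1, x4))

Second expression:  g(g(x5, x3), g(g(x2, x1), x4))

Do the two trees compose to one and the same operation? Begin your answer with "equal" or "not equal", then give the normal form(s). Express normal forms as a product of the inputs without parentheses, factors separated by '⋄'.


equal; both compose to x5 ⋄ x3 ⋄ x2 ⋄ x1 ⋄ x4

The first expression, normalized: x5 ⋄ x3 ⋄ x2 ⋄ x1 ⋄ x4
The second expression, normalized: x5 ⋄ x3 ⋄ x2 ⋄ x1 ⋄ x4
Same normal form: equal.


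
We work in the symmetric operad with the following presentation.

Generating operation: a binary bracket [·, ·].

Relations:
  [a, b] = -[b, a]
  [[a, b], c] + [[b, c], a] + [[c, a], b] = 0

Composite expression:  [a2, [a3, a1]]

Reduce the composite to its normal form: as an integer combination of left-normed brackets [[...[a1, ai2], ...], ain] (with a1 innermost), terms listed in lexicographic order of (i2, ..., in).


Antisymmetry and Jacobi reduce to a1-anchored left-normed brackets.
Composite bracket: [a2, [a3, a1]]
Under [a, b] = ab - ba we get 4 signed associative words (2^2 = 4).
Coefficients come from the a1-initial words:
  a1a3a2 (sign +1) contributes +[[a1, a3], a2]

[[a1, a3], a2]


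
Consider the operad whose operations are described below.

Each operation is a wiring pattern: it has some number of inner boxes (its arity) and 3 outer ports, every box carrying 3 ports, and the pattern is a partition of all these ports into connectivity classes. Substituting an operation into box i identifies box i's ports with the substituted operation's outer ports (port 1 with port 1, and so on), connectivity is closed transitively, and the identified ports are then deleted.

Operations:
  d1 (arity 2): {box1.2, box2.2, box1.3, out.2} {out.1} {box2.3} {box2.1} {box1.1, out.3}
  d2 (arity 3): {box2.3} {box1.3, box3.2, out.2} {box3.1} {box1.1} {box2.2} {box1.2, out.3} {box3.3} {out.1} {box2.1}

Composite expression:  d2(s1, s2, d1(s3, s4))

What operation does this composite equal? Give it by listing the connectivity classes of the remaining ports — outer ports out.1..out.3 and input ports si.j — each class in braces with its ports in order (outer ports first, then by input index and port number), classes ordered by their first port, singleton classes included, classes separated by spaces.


Reachability decides: close wires over d2-identified ports.
composing d1 on (s3, s4), with out.j its own outer ports: {out.1} {out.2, s3.2, s3.3, s4.2} {out.3, s3.1} {s4.1} {s4.3}
composing d2 on (s1, s2, s3, s4), with out.j its own outer ports: {out.1} {out.2, s1.3, s3.2, s3.3, s4.2} {out.3, s1.2} {s1.1} {s2.1} {s2.2} {s2.3} {s3.1} {s4.1} {s4.3}

{out.1} {out.2, s1.3, s3.2, s3.3, s4.2} {out.3, s1.2} {s1.1} {s2.1} {s2.2} {s2.3} {s3.1} {s4.1} {s4.3}


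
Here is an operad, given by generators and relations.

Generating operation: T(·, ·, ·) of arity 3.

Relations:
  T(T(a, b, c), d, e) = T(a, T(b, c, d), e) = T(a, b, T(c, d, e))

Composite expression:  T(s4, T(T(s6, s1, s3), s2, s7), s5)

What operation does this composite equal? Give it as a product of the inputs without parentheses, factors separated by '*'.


s4 * s6 * s1 * s3 * s2 * s7 * s5

Associativity of T dissolves the nesting; only the s-input order survives.
T(s6, s1, s3) unparenthesizes to s6 * s1 * s3
T(T(s6, s1, s3), s2, s7) unparenthesizes to s6 * s1 * s3 * s2 * s7
T(s4, T(T(s6, s1, s3), s2, s7), s5) unparenthesizes to s4 * s6 * s1 * s3 * s2 * s7 * s5


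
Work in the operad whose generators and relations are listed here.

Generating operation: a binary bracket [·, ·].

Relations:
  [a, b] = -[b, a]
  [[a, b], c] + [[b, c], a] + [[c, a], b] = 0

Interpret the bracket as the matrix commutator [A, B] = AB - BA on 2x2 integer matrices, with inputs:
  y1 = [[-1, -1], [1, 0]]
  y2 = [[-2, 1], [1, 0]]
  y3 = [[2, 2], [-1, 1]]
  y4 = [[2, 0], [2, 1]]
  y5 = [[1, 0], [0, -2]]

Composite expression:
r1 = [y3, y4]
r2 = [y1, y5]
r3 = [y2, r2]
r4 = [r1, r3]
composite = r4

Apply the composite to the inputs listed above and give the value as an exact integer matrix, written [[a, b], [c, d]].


[[-30, -48], [-48, 30]]

[y3, y4] = [[4, -2], [-3, -4]]
[y1, y5] = [[0, 3], [3, 0]]
[y2, [y1, y5]] = [[0, -6], [6, 0]]
[[y3, y4], [y2, [y1, y5]]] = [[-30, -48], [-48, 30]]


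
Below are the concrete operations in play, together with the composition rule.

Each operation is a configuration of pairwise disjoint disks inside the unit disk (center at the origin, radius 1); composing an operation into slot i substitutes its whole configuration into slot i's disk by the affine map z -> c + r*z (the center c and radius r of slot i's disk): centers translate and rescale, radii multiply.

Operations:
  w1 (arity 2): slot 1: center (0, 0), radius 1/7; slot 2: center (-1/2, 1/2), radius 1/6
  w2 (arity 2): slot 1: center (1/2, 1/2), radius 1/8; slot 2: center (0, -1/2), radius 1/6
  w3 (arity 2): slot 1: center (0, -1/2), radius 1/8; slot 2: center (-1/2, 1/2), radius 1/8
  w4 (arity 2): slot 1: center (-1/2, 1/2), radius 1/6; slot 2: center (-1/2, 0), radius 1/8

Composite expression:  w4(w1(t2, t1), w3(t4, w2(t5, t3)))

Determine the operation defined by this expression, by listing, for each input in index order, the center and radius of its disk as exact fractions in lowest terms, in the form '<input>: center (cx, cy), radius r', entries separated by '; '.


t1: center (-7/12, 7/12), radius 1/36; t2: center (-1/2, 1/2), radius 1/42; t3: center (-9/16, 7/128), radius 1/384; t4: center (-1/2, -1/16), radius 1/64; t5: center (-71/128, 9/128), radius 1/512

Nesting under w4 composes maps z -> c + r*z down each t-path.
t2 passes through 2 substitutions, ending at center (-1/2, 1/2), radius 1/42
t1 passes through 2 substitutions, ending at center (-7/12, 7/12), radius 1/36
t4 passes through 2 substitutions, ending at center (-1/2, -1/16), radius 1/64
t5 passes through 3 substitutions, ending at center (-71/128, 9/128), radius 1/512
t3 passes through 3 substitutions, ending at center (-9/16, 7/128), radius 1/384


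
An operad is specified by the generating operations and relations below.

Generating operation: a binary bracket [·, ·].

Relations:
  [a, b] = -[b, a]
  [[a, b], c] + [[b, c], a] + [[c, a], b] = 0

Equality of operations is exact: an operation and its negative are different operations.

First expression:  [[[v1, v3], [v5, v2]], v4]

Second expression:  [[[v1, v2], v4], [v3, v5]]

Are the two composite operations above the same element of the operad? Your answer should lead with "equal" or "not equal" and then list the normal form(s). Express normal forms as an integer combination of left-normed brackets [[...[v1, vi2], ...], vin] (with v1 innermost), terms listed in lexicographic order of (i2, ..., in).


Reducing the first expression gives -[[[[v1, v3], v2], v5], v4] + [[[[v1, v3], v5], v2], v4]
Reducing the second expression gives [[[[v1, v2], v4], v3], v5] - [[[[v1, v2], v4], v5], v3]
The forms do not match — not equal.

not equal; the first gives -[[[[v1, v3], v2], v5], v4] + [[[[v1, v3], v5], v2], v4] and the second [[[[v1, v2], v4], v3], v5] - [[[[v1, v2], v4], v5], v3]


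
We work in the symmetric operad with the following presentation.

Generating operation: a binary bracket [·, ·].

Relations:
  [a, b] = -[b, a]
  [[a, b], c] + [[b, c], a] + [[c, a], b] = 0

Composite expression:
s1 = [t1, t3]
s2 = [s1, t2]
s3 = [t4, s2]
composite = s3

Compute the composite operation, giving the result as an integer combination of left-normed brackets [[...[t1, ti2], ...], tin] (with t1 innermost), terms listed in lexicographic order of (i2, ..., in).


In the tensor algebra, words opening t1 carry the t1-anchored form.
Composite bracket: [t4, [[t1, t3], t2]]
Under [a, b] = ab - ba we get 8 signed associative words (2^3 = 8).
Keep just the words that open with t1:
  t1t3t2t4 (sign -1) contributes -[[[t1, t3], t2], t4]

-[[[t1, t3], t2], t4]


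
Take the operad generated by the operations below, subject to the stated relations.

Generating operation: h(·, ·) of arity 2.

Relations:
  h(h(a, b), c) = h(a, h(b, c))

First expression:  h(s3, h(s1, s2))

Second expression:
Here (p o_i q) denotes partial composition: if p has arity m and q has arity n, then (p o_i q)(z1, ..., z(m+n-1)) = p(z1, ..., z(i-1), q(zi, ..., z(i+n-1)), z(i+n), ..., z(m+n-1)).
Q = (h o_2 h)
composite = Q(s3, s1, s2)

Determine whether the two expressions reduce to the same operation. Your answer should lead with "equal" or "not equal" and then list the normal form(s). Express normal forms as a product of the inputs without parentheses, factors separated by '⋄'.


equal; both compose to s3 ⋄ s1 ⋄ s2

Reducing the first expression gives s3 ⋄ s1 ⋄ s2
Reducing the second expression gives s3 ⋄ s1 ⋄ s2
The forms coincide; equal.


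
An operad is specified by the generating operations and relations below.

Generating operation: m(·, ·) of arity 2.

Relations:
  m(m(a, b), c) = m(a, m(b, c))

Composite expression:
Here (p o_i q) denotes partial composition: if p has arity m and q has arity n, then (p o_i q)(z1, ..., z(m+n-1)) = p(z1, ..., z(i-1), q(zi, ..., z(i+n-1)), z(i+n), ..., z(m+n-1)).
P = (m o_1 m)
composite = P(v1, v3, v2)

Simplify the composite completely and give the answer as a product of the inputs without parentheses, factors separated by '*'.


v1 * v3 * v2


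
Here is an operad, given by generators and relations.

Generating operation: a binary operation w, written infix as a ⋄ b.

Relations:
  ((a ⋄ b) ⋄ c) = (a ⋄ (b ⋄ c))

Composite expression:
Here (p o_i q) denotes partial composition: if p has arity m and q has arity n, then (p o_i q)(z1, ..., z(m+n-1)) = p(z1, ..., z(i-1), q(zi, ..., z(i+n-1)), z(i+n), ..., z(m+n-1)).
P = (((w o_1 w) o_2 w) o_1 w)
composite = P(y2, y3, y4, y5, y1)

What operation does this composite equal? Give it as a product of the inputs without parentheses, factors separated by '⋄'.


Under associativity of w, the answer is the y's in reading order.
(y2 ⋄ y3) linearizes to y2 ⋄ y3
(y4 ⋄ y5) linearizes to y4 ⋄ y5
((y2 ⋄ y3) ⋄ (y4 ⋄ y5)) linearizes to y2 ⋄ y3 ⋄ y4 ⋄ y5
(((y2 ⋄ y3) ⋄ (y4 ⋄ y5)) ⋄ y1) linearizes to y2 ⋄ y3 ⋄ y4 ⋄ y5 ⋄ y1

y2 ⋄ y3 ⋄ y4 ⋄ y5 ⋄ y1


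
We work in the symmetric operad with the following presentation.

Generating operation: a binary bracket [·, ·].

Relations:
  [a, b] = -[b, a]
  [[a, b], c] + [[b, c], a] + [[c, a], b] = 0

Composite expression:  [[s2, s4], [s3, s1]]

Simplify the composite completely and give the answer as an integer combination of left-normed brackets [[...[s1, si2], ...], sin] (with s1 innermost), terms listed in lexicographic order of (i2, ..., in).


[[[s1, s3], s2], s4] - [[[s1, s3], s4], s2]

Expand each bracket as ab - ba; the s1-initial words give the coefficients.
Composite bracket: [[s2, s4], [s3, s1]]
Expanding via [a, b] = ab - ba: 8 signed words (2^3 = 8).
Keep just the words that open with s1:
  the word s1s3s2s4 carries sign +1 and contributes +[[[s1, s3], s2], s4]
  the word s1s3s4s2 carries sign -1 and contributes -[[[s1, s3], s4], s2]


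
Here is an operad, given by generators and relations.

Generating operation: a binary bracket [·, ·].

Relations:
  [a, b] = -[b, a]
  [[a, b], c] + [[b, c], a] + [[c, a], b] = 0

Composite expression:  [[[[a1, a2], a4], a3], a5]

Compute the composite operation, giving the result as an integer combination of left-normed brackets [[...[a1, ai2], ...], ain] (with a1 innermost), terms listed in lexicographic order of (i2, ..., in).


[[[[a1, a2], a4], a3], a5]

Left-normed coefficients sit on the a1-initial expansion words.
Composite bracket: [[[[a1, a2], a4], a3], a5]
Expanding via [a, b] = ab - ba: 16 signed words (2^4 = 16).
Only words starting with a1 matter:
  sign of a1a2a4a3a5 is +1, so it contributes +[[[[a1, a2], a4], a3], a5]


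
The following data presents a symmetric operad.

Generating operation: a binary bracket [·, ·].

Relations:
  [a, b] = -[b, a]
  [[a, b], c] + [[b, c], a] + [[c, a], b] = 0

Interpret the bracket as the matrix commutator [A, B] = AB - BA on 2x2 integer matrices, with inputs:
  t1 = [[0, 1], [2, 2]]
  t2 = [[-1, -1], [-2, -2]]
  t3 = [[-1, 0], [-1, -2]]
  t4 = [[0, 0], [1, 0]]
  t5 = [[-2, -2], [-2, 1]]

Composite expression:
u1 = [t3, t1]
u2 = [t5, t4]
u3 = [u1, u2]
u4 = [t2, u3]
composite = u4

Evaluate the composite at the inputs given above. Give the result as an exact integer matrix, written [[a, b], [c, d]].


[t3, t1] = [[1, 1], [0, -1]]
[t5, t4] = [[-2, 0], [3, 2]]
[[t3, t1], [t5, t4]] = [[3, 4], [-6, -3]]
[t2, [[t3, t1], [t5, t4]]] = [[14, 10], [-6, -14]]

[[14, 10], [-6, -14]]


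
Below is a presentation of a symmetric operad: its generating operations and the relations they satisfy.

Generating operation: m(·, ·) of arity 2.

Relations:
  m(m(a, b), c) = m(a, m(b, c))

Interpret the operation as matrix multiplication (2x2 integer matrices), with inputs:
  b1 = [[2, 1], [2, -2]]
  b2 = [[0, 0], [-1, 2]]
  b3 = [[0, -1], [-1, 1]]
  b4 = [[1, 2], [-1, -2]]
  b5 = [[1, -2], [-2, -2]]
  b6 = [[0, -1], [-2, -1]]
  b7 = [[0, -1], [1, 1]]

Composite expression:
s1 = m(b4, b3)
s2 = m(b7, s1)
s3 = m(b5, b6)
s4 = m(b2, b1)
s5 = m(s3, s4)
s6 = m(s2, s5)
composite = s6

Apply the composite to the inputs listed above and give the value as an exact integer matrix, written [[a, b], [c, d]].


m(b4, b3) = [[-2, 1], [2, -1]]
m(b7, m(b4, b3)) = [[-2, 1], [0, 0]]
m(b5, b6) = [[4, 1], [4, 4]]
m(b2, b1) = [[0, 0], [2, -5]]
m(m(b5, b6), m(b2, b1)) = [[2, -5], [8, -20]]
m(m(b7, m(b4, b3)), m(m(b5, b6), m(b2, b1))) = [[4, -10], [0, 0]]

[[4, -10], [0, 0]]


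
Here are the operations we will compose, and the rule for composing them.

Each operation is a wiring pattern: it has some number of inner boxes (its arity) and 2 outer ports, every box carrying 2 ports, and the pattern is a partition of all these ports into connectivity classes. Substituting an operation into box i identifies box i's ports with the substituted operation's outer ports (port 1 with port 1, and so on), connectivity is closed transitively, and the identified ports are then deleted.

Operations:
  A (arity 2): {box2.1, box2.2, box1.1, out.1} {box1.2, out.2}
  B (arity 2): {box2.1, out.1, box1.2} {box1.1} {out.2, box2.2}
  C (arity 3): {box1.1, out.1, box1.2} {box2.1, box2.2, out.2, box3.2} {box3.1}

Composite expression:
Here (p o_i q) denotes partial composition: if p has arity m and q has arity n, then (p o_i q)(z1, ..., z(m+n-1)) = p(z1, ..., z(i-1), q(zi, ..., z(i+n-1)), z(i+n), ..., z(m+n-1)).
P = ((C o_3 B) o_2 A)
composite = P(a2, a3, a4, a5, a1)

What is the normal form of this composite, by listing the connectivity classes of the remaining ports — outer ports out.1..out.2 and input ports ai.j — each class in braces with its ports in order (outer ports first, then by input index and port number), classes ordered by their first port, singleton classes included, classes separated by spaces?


Reachability decides: close wires over C-identified ports.
composing A on (a3, a4), with out.j its own outer ports: {out.1, a3.1, a4.1, a4.2} {out.2, a3.2}
composing B on (a5, a1), with out.j its own outer ports: {out.1, a1.1, a5.2} {out.2, a1.2} {a5.1}
composing C on (a2, a3, a4, a5, a1), with out.j its own outer ports: {out.1, a2.1, a2.2} {out.2, a1.2, a3.1, a3.2, a4.1, a4.2} {a1.1, a5.2} {a5.1}

{out.1, a2.1, a2.2} {out.2, a1.2, a3.1, a3.2, a4.1, a4.2} {a1.1, a5.2} {a5.1}


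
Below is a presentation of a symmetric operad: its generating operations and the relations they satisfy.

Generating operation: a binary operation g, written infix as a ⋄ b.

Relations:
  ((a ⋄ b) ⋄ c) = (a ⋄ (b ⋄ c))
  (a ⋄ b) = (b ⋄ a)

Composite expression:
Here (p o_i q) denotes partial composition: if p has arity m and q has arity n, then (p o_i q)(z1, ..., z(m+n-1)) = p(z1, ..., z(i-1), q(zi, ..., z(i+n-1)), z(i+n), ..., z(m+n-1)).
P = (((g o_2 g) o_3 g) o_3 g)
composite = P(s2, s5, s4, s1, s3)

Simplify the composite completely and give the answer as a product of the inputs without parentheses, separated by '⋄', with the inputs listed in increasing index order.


s1 ⋄ s2 ⋄ s3 ⋄ s4 ⋄ s5

Both nesting and order wash out for g; what remains is which s's occur.
(s4 ⋄ s1) reduces to s4 ⋄ s1
((s4 ⋄ s1) ⋄ s3) reduces to s4 ⋄ s1 ⋄ s3
(s5 ⋄ ((s4 ⋄ s1) ⋄ s3)) reduces to s5 ⋄ s4 ⋄ s1 ⋄ s3
(s2 ⋄ (s5 ⋄ ((s4 ⋄ s1) ⋄ s3))) reduces to s2 ⋄ s5 ⋄ s4 ⋄ s1 ⋄ s3
reordering the factors by index: s1 ⋄ s2 ⋄ s3 ⋄ s4 ⋄ s5


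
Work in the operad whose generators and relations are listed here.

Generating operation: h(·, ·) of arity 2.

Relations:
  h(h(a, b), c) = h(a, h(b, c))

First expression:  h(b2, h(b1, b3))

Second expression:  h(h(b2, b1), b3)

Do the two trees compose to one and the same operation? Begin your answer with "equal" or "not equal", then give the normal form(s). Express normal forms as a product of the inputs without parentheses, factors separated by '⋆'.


equal: each reduces to b2 ⋆ b1 ⋆ b3

Normal form of the first expression: b2 ⋆ b1 ⋆ b3
Normal form of the second expression: b2 ⋆ b1 ⋆ b3
Identical normal forms: equal.


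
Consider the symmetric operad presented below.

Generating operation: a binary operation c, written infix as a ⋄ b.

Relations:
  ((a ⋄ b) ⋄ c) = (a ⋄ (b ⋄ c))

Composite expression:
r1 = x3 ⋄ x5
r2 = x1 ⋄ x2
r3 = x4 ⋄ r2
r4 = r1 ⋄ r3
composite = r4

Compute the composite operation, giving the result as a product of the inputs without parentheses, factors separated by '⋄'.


x3 ⋄ x5 ⋄ x4 ⋄ x1 ⋄ x2

Associativity of c dissolves the nesting; only the x-input order survives.
(x3 ⋄ x5) collapses to x3 ⋄ x5
(x1 ⋄ x2) collapses to x1 ⋄ x2
(x4 ⋄ (x1 ⋄ x2)) collapses to x4 ⋄ x1 ⋄ x2
((x3 ⋄ x5) ⋄ (x4 ⋄ (x1 ⋄ x2))) collapses to x3 ⋄ x5 ⋄ x4 ⋄ x1 ⋄ x2


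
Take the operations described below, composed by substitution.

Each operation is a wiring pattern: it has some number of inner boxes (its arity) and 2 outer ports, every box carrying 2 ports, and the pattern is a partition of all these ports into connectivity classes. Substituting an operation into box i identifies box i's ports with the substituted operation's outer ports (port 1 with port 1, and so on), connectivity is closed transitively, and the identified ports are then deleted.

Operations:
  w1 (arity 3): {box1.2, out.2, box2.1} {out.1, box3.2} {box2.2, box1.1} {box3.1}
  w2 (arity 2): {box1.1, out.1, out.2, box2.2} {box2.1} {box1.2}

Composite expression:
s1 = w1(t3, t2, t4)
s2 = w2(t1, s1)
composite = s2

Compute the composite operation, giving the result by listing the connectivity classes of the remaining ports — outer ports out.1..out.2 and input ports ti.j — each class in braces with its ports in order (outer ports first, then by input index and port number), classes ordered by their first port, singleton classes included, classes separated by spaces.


Two ports join when wires chain via w2-identified ports.
through w1, on inputs (t3, t2, t4): {out.1, t4.2} {out.2, t2.1, t3.2} {t2.2, t3.1} {t4.1} (out.j = stage outer ports)
through w2, on inputs (t1, t3, t2, t4): {out.1, out.2, t1.1, t2.1, t3.2} {t1.2} {t2.2, t3.1} {t4.1} {t4.2} (out.j = stage outer ports)

{out.1, out.2, t1.1, t2.1, t3.2} {t1.2} {t2.2, t3.1} {t4.1} {t4.2}


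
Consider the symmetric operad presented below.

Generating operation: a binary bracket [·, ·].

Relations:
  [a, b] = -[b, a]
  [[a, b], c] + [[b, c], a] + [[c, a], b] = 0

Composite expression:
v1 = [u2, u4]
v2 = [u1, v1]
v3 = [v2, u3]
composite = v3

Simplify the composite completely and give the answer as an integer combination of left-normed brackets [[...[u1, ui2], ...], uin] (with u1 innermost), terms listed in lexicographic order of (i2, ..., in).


[[[u1, u2], u4], u3] - [[[u1, u4], u2], u3]

Antisymmetry and Jacobi reduce to u1-anchored left-normed brackets.
Composite bracket: [[u1, [u2, u4]], u3]
The bracket unfolds into 8 signed words via [a, b] = ab - ba (2^3 = 8).
Only words starting with u1 matter:
  word u1u2u4u3 has sign +1, contributing +[[[u1, u2], u4], u3]
  word u1u4u2u3 has sign -1, contributing -[[[u1, u4], u2], u3]


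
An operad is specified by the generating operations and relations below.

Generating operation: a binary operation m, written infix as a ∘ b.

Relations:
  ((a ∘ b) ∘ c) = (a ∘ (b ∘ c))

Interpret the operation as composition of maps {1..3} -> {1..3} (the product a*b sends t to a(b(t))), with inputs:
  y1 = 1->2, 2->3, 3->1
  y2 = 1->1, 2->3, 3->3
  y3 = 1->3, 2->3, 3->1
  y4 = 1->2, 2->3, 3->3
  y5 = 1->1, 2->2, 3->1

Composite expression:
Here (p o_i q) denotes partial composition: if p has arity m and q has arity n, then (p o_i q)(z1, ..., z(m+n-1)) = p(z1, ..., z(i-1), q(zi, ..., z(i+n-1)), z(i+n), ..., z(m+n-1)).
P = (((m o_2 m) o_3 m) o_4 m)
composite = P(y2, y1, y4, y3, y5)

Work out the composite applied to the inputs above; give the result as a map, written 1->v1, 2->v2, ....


1->1, 2->1, 3->1

(y3 ∘ y5) = 1->3, 2->3, 3->3
(y4 ∘ (y3 ∘ y5)) = 1->3, 2->3, 3->3
(y1 ∘ (y4 ∘ (y3 ∘ y5))) = 1->1, 2->1, 3->1
(y2 ∘ (y1 ∘ (y4 ∘ (y3 ∘ y5)))) = 1->1, 2->1, 3->1


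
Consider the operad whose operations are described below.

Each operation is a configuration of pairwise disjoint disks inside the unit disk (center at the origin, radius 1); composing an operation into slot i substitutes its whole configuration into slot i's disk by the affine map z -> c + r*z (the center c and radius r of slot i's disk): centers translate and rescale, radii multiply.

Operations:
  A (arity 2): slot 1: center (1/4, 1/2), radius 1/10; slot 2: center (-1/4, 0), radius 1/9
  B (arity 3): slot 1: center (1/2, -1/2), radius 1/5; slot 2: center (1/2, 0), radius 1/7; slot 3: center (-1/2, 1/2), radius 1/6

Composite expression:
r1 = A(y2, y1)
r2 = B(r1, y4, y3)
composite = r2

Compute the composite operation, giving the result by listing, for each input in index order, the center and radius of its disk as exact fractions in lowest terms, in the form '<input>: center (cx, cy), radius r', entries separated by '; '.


Follow each y-input down from B: c' goes to c + r*c', radius to r*r'.
y2: after 2 affine steps, its disk has center (11/20, -2/5), radius 1/50
y1: after 2 affine steps, its disk has center (9/20, -1/2), radius 1/45
y4: after 1 affine step, its disk has center (1/2, 0), radius 1/7
y3: after 1 affine step, its disk has center (-1/2, 1/2), radius 1/6

y1: center (9/20, -1/2), radius 1/45; y2: center (11/20, -2/5), radius 1/50; y3: center (-1/2, 1/2), radius 1/6; y4: center (1/2, 0), radius 1/7
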